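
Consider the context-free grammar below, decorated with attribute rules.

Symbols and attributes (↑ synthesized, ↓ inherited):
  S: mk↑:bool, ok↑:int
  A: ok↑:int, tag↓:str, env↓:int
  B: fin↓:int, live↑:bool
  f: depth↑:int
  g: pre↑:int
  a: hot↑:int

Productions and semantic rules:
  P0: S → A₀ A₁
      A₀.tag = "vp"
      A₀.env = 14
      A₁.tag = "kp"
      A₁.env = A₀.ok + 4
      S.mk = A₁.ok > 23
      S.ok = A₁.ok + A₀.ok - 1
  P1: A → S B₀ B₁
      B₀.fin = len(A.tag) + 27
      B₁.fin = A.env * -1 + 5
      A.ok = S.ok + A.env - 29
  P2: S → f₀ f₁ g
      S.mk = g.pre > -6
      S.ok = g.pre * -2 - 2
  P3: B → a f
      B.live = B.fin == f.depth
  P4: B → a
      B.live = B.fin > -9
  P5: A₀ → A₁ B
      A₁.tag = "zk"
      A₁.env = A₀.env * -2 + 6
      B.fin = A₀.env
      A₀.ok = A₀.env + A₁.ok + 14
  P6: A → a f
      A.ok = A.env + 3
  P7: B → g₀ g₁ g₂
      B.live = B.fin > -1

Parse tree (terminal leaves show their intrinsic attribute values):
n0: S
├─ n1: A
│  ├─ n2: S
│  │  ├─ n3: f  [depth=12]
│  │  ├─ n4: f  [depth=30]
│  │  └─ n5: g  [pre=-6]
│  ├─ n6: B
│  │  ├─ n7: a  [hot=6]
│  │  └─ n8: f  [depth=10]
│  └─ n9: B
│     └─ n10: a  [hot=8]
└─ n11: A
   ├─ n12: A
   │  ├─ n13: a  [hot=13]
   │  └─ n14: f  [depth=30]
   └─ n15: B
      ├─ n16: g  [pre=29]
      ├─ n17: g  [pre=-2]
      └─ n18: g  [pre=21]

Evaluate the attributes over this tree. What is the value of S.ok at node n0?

18

1. n1.tag = "vp"  ["vp"]
2. n1.env = 14  [14]
3. n3.depth = 12  [terminal]
4. n4.depth = 30  [terminal]
5. n5.pre = -6  [terminal]
6. n2.mk = false  [g.pre > -6]
7. n2.ok = 10  [g.pre * -2 - 2]
8. n6.fin = 29  [len(A.tag) + 27]
9. n7.hot = 6  [terminal]
10. n8.depth = 10  [terminal]
11. n6.live = false  [B.fin == f.depth]
12. n9.fin = -9  [A.env * -1 + 5]
13. n10.hot = 8  [terminal]
14. n9.live = false  [B.fin > -9]
15. n1.ok = -5  [S.ok + A.env - 29]
16. n11.tag = "kp"  ["kp"]
17. n11.env = -1  [A₀.ok + 4]
18. n12.tag = "zk"  ["zk"]
19. n12.env = 8  [A₀.env * -2 + 6]
20. n13.hot = 13  [terminal]
21. n14.depth = 30  [terminal]
22. n12.ok = 11  [A.env + 3]
23. n15.fin = -1  [A₀.env]
24. n16.pre = 29  [terminal]
25. n17.pre = -2  [terminal]
26. n18.pre = 21  [terminal]
27. n15.live = false  [B.fin > -1]
28. n11.ok = 24  [A₀.env + A₁.ok + 14]
29. n0.mk = true  [A₁.ok > 23]
30. n0.ok = 18  [A₁.ok + A₀.ok - 1]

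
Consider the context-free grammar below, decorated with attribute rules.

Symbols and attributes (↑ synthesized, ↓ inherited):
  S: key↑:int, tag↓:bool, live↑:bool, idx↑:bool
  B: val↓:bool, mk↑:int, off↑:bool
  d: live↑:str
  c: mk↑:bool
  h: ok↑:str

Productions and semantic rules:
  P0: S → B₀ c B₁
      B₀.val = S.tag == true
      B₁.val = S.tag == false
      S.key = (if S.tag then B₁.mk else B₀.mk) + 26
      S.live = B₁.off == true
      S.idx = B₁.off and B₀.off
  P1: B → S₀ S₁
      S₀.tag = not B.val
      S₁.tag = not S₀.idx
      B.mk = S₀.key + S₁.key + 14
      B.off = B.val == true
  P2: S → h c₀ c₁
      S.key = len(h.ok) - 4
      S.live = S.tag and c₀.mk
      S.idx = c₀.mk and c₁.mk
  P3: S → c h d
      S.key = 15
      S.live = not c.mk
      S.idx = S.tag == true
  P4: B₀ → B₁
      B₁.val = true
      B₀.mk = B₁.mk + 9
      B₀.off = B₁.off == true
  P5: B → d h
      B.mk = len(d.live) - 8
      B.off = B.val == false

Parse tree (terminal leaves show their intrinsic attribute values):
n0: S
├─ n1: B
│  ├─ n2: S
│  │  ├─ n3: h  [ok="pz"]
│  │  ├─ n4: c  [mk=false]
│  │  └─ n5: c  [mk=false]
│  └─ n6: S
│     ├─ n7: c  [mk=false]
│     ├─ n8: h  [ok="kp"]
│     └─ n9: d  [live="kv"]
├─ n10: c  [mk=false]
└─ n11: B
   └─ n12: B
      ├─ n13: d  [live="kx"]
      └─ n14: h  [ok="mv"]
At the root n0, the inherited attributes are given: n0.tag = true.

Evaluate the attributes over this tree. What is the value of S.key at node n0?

29

1. n0.tag = true  [given at root]
2. n1.val = true  [S.tag == true]
3. n2.tag = false  [not B.val]
4. n3.ok = "pz"  [terminal]
5. n4.mk = false  [terminal]
6. n5.mk = false  [terminal]
7. n2.key = -2  [len(h.ok) - 4]
8. n2.live = false  [S.tag and c₀.mk]
9. n2.idx = false  [c₀.mk and c₁.mk]
10. n6.tag = true  [not S₀.idx]
11. n7.mk = false  [terminal]
12. n8.ok = "kp"  [terminal]
13. n9.live = "kv"  [terminal]
14. n6.key = 15  [15]
15. n6.live = true  [not c.mk]
16. n6.idx = true  [S.tag == true]
17. n1.mk = 27  [S₀.key + S₁.key + 14]
18. n1.off = true  [B.val == true]
19. n10.mk = false  [terminal]
20. n11.val = false  [S.tag == false]
21. n12.val = true  [true]
22. n13.live = "kx"  [terminal]
23. n14.ok = "mv"  [terminal]
24. n12.mk = -6  [len(d.live) - 8]
25. n12.off = false  [B.val == false]
26. n11.mk = 3  [B₁.mk + 9]
27. n11.off = false  [B₁.off == true]
28. n0.key = 29  [(if S.tag then B₁.mk else B₀.mk) + 26]
29. n0.live = false  [B₁.off == true]
30. n0.idx = false  [B₁.off and B₀.off]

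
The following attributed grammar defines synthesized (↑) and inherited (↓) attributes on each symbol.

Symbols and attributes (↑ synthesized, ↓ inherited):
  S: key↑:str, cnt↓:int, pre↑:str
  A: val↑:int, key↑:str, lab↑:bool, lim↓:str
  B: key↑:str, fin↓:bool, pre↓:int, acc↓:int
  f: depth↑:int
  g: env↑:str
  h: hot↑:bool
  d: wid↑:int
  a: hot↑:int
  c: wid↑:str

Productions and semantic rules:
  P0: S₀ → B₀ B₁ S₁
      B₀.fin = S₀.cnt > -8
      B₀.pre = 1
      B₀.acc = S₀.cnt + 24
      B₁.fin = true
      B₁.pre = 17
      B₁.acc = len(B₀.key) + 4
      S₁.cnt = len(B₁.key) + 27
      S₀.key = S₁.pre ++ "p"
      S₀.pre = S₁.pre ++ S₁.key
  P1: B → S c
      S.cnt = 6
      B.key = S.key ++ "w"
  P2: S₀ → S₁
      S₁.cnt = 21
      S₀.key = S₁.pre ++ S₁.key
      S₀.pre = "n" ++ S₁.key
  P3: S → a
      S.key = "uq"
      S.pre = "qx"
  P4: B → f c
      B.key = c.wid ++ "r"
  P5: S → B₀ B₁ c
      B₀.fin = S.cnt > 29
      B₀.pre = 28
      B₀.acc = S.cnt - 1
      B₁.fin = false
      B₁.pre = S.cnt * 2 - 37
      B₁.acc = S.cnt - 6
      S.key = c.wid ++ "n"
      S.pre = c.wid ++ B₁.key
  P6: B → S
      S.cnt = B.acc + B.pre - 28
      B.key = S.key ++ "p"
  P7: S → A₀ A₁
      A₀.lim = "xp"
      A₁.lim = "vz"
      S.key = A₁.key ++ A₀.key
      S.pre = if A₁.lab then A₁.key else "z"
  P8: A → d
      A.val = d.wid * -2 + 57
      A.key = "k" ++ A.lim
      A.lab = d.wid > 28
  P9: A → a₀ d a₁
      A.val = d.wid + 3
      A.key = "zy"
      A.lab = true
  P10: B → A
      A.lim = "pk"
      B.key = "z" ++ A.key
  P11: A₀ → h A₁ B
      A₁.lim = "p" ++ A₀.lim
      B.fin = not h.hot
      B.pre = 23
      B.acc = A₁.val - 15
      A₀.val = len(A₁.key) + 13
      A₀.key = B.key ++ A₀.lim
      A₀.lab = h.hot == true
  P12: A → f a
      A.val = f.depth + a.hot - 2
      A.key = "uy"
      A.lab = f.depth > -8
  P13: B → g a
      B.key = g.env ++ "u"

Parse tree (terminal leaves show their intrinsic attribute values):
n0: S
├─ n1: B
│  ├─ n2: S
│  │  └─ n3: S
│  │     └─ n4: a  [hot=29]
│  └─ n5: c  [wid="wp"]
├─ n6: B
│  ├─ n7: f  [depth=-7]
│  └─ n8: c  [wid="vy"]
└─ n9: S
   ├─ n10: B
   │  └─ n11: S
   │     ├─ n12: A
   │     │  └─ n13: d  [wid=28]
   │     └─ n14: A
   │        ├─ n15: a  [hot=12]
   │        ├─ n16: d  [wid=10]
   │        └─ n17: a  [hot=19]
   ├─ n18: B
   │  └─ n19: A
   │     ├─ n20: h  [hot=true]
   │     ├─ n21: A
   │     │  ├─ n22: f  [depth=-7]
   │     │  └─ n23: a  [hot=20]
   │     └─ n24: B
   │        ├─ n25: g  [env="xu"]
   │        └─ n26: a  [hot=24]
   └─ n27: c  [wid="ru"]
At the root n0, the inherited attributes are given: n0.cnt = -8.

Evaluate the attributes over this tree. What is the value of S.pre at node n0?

"ruzxuupkrun"

1. n0.cnt = -8  [given at root]
2. n1.fin = false  [S₀.cnt > -8]
3. n1.pre = 1  [1]
4. n1.acc = 16  [S₀.cnt + 24]
5. n2.cnt = 6  [6]
6. n3.cnt = 21  [21]
7. n4.hot = 29  [terminal]
8. n3.key = "uq"  ["uq"]
9. n3.pre = "qx"  ["qx"]
10. n2.key = "qxuq"  [S₁.pre ++ S₁.key]
11. n2.pre = "nuq"  ["n" ++ S₁.key]
12. n5.wid = "wp"  [terminal]
13. n1.key = "qxuqw"  [S.key ++ "w"]
14. n6.fin = true  [true]
15. n6.pre = 17  [17]
16. n6.acc = 9  [len(B₀.key) + 4]
17. n7.depth = -7  [terminal]
18. n8.wid = "vy"  [terminal]
19. n6.key = "vyr"  [c.wid ++ "r"]
20. n9.cnt = 30  [len(B₁.key) + 27]
21. n10.fin = true  [S.cnt > 29]
22. n10.pre = 28  [28]
23. n10.acc = 29  [S.cnt - 1]
24. n11.cnt = 29  [B.acc + B.pre - 28]
25. n12.lim = "xp"  ["xp"]
26. n13.wid = 28  [terminal]
27. n12.val = 1  [d.wid * -2 + 57]
28. n12.key = "kxp"  ["k" ++ A.lim]
29. n12.lab = false  [d.wid > 28]
30. n14.lim = "vz"  ["vz"]
31. n15.hot = 12  [terminal]
32. n16.wid = 10  [terminal]
33. n17.hot = 19  [terminal]
34. n14.val = 13  [d.wid + 3]
35. n14.key = "zy"  ["zy"]
36. n14.lab = true  [true]
37. n11.key = "zykxp"  [A₁.key ++ A₀.key]
38. n11.pre = "zy"  [if A₁.lab then A₁.key else "z"]
39. n10.key = "zykxpp"  [S.key ++ "p"]
40. n18.fin = false  [false]
41. n18.pre = 23  [S.cnt * 2 - 37]
42. n18.acc = 24  [S.cnt - 6]
43. n19.lim = "pk"  ["pk"]
44. n20.hot = true  [terminal]
45. n21.lim = "ppk"  ["p" ++ A₀.lim]
46. n22.depth = -7  [terminal]
47. n23.hot = 20  [terminal]
48. n21.val = 11  [f.depth + a.hot - 2]
49. n21.key = "uy"  ["uy"]
50. n21.lab = true  [f.depth > -8]
51. n24.fin = false  [not h.hot]
52. n24.pre = 23  [23]
53. n24.acc = -4  [A₁.val - 15]
54. n25.env = "xu"  [terminal]
55. n26.hot = 24  [terminal]
56. n24.key = "xuu"  [g.env ++ "u"]
57. n19.val = 15  [len(A₁.key) + 13]
58. n19.key = "xuupk"  [B.key ++ A₀.lim]
59. n19.lab = true  [h.hot == true]
60. n18.key = "zxuupk"  ["z" ++ A.key]
61. n27.wid = "ru"  [terminal]
62. n9.key = "run"  [c.wid ++ "n"]
63. n9.pre = "ruzxuupk"  [c.wid ++ B₁.key]
64. n0.key = "ruzxuupkp"  [S₁.pre ++ "p"]
65. n0.pre = "ruzxuupkrun"  [S₁.pre ++ S₁.key]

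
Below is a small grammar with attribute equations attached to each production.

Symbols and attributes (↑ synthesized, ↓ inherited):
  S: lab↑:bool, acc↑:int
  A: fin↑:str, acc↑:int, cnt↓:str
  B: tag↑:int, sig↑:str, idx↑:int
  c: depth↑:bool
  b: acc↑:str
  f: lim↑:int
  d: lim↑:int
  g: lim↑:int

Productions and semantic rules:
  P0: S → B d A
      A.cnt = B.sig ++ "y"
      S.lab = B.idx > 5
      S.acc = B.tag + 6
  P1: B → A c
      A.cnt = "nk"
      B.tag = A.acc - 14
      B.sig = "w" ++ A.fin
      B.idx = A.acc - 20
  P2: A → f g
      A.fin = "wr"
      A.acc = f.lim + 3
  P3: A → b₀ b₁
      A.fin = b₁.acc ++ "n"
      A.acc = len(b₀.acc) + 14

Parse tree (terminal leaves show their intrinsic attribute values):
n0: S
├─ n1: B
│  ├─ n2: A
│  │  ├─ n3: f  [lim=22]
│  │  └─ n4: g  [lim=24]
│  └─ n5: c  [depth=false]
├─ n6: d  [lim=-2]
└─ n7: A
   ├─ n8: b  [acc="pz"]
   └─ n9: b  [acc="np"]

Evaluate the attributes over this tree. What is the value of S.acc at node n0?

17

1. n2.cnt = "nk"  ["nk"]
2. n3.lim = 22  [terminal]
3. n4.lim = 24  [terminal]
4. n2.fin = "wr"  ["wr"]
5. n2.acc = 25  [f.lim + 3]
6. n5.depth = false  [terminal]
7. n1.tag = 11  [A.acc - 14]
8. n1.sig = "wwr"  ["w" ++ A.fin]
9. n1.idx = 5  [A.acc - 20]
10. n6.lim = -2  [terminal]
11. n7.cnt = "wwry"  [B.sig ++ "y"]
12. n8.acc = "pz"  [terminal]
13. n9.acc = "np"  [terminal]
14. n7.fin = "npn"  [b₁.acc ++ "n"]
15. n7.acc = 16  [len(b₀.acc) + 14]
16. n0.lab = false  [B.idx > 5]
17. n0.acc = 17  [B.tag + 6]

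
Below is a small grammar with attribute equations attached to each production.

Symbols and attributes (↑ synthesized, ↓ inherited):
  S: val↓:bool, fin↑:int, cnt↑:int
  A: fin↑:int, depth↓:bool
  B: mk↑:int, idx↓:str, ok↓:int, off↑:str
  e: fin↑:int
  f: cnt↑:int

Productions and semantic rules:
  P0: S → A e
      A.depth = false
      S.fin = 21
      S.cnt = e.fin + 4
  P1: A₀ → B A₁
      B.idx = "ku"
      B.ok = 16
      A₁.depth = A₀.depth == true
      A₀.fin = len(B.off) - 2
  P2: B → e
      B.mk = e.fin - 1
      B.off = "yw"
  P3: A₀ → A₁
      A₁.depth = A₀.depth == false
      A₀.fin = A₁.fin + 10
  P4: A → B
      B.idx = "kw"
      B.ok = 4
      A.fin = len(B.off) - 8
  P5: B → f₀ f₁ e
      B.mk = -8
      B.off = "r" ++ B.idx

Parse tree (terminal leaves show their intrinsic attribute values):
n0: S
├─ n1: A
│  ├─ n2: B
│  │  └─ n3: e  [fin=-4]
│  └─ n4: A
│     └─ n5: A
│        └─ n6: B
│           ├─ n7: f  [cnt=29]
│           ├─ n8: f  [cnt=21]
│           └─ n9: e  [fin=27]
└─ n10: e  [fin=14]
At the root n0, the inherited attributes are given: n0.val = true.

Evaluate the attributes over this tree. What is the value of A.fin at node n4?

5

1. n0.val = true  [given at root]
2. n1.depth = false  [false]
3. n2.idx = "ku"  ["ku"]
4. n2.ok = 16  [16]
5. n3.fin = -4  [terminal]
6. n2.mk = -5  [e.fin - 1]
7. n2.off = "yw"  ["yw"]
8. n4.depth = false  [A₀.depth == true]
9. n5.depth = true  [A₀.depth == false]
10. n6.idx = "kw"  ["kw"]
11. n6.ok = 4  [4]
12. n7.cnt = 29  [terminal]
13. n8.cnt = 21  [terminal]
14. n9.fin = 27  [terminal]
15. n6.mk = -8  [-8]
16. n6.off = "rkw"  ["r" ++ B.idx]
17. n5.fin = -5  [len(B.off) - 8]
18. n4.fin = 5  [A₁.fin + 10]
19. n1.fin = 0  [len(B.off) - 2]
20. n10.fin = 14  [terminal]
21. n0.fin = 21  [21]
22. n0.cnt = 18  [e.fin + 4]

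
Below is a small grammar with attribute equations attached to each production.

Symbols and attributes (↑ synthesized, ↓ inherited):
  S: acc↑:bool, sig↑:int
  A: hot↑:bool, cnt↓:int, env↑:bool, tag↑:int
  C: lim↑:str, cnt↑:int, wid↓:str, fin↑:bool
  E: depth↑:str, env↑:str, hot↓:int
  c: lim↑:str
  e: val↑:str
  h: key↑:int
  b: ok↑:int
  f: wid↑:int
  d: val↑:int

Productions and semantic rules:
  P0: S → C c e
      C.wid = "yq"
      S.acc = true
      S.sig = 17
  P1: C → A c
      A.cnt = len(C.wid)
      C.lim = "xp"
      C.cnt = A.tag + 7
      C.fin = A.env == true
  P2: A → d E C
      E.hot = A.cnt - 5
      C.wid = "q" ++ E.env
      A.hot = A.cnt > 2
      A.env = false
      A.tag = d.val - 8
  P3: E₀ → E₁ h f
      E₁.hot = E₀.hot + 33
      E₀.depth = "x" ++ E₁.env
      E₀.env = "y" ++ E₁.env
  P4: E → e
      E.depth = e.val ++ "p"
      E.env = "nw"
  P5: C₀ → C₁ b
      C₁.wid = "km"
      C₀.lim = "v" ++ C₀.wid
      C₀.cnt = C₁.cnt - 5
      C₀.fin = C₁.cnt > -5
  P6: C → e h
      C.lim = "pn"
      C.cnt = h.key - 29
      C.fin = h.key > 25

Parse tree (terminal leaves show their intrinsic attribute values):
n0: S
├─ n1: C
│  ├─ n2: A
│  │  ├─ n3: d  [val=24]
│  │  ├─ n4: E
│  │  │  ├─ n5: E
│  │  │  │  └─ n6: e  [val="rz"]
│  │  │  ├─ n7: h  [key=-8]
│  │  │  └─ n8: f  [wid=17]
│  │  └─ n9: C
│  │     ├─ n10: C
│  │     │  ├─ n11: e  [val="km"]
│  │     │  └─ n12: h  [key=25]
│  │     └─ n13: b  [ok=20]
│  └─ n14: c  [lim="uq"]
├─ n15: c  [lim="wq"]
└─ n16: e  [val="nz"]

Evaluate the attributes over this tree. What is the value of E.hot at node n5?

30

1. n1.wid = "yq"  ["yq"]
2. n2.cnt = 2  [len(C.wid)]
3. n3.val = 24  [terminal]
4. n4.hot = -3  [A.cnt - 5]
5. n5.hot = 30  [E₀.hot + 33]
6. n6.val = "rz"  [terminal]
7. n5.depth = "rzp"  [e.val ++ "p"]
8. n5.env = "nw"  ["nw"]
9. n7.key = -8  [terminal]
10. n8.wid = 17  [terminal]
11. n4.depth = "xnw"  ["x" ++ E₁.env]
12. n4.env = "ynw"  ["y" ++ E₁.env]
13. n9.wid = "qynw"  ["q" ++ E.env]
14. n10.wid = "km"  ["km"]
15. n11.val = "km"  [terminal]
16. n12.key = 25  [terminal]
17. n10.lim = "pn"  ["pn"]
18. n10.cnt = -4  [h.key - 29]
19. n10.fin = false  [h.key > 25]
20. n13.ok = 20  [terminal]
21. n9.lim = "vqynw"  ["v" ++ C₀.wid]
22. n9.cnt = -9  [C₁.cnt - 5]
23. n9.fin = true  [C₁.cnt > -5]
24. n2.hot = false  [A.cnt > 2]
25. n2.env = false  [false]
26. n2.tag = 16  [d.val - 8]
27. n14.lim = "uq"  [terminal]
28. n1.lim = "xp"  ["xp"]
29. n1.cnt = 23  [A.tag + 7]
30. n1.fin = false  [A.env == true]
31. n15.lim = "wq"  [terminal]
32. n16.val = "nz"  [terminal]
33. n0.acc = true  [true]
34. n0.sig = 17  [17]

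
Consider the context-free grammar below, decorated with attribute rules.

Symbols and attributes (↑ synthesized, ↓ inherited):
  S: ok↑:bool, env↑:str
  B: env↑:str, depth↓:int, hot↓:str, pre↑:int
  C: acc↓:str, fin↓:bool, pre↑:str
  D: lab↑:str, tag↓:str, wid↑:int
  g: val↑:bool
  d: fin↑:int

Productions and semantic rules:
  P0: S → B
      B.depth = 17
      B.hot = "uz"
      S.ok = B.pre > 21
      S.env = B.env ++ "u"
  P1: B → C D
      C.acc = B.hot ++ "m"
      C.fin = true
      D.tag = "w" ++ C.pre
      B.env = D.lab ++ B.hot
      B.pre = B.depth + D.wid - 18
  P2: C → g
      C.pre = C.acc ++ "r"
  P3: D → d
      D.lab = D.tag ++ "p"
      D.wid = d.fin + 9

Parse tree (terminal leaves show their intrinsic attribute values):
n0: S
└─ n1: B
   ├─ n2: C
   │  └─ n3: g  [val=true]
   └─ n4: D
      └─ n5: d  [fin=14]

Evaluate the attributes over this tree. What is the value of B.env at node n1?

1. n1.depth = 17  [17]
2. n1.hot = "uz"  ["uz"]
3. n2.acc = "uzm"  [B.hot ++ "m"]
4. n2.fin = true  [true]
5. n3.val = true  [terminal]
6. n2.pre = "uzmr"  [C.acc ++ "r"]
7. n4.tag = "wuzmr"  ["w" ++ C.pre]
8. n5.fin = 14  [terminal]
9. n4.lab = "wuzmrp"  [D.tag ++ "p"]
10. n4.wid = 23  [d.fin + 9]
11. n1.env = "wuzmrpuz"  [D.lab ++ B.hot]
12. n1.pre = 22  [B.depth + D.wid - 18]
13. n0.ok = true  [B.pre > 21]
14. n0.env = "wuzmrpuzu"  [B.env ++ "u"]

"wuzmrpuz"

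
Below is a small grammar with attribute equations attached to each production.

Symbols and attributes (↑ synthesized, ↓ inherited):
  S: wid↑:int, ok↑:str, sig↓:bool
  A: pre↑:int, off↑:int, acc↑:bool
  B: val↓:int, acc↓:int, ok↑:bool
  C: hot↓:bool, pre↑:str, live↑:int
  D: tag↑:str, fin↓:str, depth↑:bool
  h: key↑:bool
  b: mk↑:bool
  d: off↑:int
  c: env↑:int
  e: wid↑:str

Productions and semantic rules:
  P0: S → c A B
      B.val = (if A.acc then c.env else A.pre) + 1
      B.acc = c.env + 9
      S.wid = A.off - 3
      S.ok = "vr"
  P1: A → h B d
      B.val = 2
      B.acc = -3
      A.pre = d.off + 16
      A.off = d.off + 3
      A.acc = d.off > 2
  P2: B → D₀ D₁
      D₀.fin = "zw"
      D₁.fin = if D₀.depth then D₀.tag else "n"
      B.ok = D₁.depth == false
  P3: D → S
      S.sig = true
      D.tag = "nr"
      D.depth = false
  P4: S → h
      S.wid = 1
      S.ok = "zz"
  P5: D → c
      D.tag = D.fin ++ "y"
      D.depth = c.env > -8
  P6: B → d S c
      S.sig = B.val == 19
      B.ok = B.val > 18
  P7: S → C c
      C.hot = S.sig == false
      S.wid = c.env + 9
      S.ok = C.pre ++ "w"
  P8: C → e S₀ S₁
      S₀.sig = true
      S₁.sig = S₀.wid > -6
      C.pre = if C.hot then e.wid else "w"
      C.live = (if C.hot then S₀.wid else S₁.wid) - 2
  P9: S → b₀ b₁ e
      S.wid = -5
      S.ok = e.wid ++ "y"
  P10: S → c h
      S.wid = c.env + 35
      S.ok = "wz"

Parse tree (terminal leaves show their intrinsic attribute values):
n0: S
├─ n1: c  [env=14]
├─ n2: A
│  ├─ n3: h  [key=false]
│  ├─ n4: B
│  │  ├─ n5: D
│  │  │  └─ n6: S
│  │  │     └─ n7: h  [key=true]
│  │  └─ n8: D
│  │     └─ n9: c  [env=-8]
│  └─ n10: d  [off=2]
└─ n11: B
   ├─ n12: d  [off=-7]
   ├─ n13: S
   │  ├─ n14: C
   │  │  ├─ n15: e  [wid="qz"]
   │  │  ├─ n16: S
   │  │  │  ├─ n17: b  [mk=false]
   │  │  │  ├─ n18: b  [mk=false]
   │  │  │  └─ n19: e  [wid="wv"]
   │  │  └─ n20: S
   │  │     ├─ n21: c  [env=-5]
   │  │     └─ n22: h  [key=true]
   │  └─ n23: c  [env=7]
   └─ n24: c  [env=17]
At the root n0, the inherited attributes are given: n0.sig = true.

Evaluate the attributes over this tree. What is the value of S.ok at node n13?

1. n0.sig = true  [given at root]
2. n1.env = 14  [terminal]
3. n3.key = false  [terminal]
4. n4.val = 2  [2]
5. n4.acc = -3  [-3]
6. n5.fin = "zw"  ["zw"]
7. n6.sig = true  [true]
8. n7.key = true  [terminal]
9. n6.wid = 1  [1]
10. n6.ok = "zz"  ["zz"]
11. n5.tag = "nr"  ["nr"]
12. n5.depth = false  [false]
13. n8.fin = "n"  [if D₀.depth then D₀.tag else "n"]
14. n9.env = -8  [terminal]
15. n8.tag = "ny"  [D.fin ++ "y"]
16. n8.depth = false  [c.env > -8]
17. n4.ok = true  [D₁.depth == false]
18. n10.off = 2  [terminal]
19. n2.pre = 18  [d.off + 16]
20. n2.off = 5  [d.off + 3]
21. n2.acc = false  [d.off > 2]
22. n11.val = 19  [(if A.acc then c.env else A.pre) + 1]
23. n11.acc = 23  [c.env + 9]
24. n12.off = -7  [terminal]
25. n13.sig = true  [B.val == 19]
26. n14.hot = false  [S.sig == false]
27. n15.wid = "qz"  [terminal]
28. n16.sig = true  [true]
29. n17.mk = false  [terminal]
30. n18.mk = false  [terminal]
31. n19.wid = "wv"  [terminal]
32. n16.wid = -5  [-5]
33. n16.ok = "wvy"  [e.wid ++ "y"]
34. n20.sig = true  [S₀.wid > -6]
35. n21.env = -5  [terminal]
36. n22.key = true  [terminal]
37. n20.wid = 30  [c.env + 35]
38. n20.ok = "wz"  ["wz"]
39. n14.pre = "w"  [if C.hot then e.wid else "w"]
40. n14.live = 28  [(if C.hot then S₀.wid else S₁.wid) - 2]
41. n23.env = 7  [terminal]
42. n13.wid = 16  [c.env + 9]
43. n13.ok = "ww"  [C.pre ++ "w"]
44. n24.env = 17  [terminal]
45. n11.ok = true  [B.val > 18]
46. n0.wid = 2  [A.off - 3]
47. n0.ok = "vr"  ["vr"]

"ww"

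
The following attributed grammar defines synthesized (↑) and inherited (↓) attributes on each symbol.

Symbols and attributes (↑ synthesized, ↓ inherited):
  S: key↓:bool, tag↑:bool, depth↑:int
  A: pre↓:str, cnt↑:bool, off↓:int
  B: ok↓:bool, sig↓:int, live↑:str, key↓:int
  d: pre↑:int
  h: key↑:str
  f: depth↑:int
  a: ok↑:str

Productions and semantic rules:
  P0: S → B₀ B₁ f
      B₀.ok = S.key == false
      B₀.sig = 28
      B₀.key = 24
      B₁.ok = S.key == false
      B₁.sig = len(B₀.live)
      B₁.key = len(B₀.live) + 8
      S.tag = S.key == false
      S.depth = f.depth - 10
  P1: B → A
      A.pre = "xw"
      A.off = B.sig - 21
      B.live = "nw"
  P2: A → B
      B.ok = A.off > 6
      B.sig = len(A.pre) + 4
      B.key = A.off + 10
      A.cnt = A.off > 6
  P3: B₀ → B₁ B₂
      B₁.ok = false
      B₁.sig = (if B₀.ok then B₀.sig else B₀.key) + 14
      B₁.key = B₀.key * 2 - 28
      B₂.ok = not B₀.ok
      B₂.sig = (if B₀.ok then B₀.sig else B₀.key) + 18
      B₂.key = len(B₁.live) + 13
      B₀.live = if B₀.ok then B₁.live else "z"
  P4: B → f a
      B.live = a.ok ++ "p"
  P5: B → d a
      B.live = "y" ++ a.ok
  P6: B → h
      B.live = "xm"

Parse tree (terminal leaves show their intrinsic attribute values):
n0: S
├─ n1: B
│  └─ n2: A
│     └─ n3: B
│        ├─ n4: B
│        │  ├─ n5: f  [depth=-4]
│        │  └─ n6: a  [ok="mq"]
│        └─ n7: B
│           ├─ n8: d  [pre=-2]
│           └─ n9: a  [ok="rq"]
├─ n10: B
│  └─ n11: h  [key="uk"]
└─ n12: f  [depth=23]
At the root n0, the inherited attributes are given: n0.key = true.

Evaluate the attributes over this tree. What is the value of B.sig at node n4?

20

1. n0.key = true  [given at root]
2. n1.ok = false  [S.key == false]
3. n1.sig = 28  [28]
4. n1.key = 24  [24]
5. n2.pre = "xw"  ["xw"]
6. n2.off = 7  [B.sig - 21]
7. n3.ok = true  [A.off > 6]
8. n3.sig = 6  [len(A.pre) + 4]
9. n3.key = 17  [A.off + 10]
10. n4.ok = false  [false]
11. n4.sig = 20  [(if B₀.ok then B₀.sig else B₀.key) + 14]
12. n4.key = 6  [B₀.key * 2 - 28]
13. n5.depth = -4  [terminal]
14. n6.ok = "mq"  [terminal]
15. n4.live = "mqp"  [a.ok ++ "p"]
16. n7.ok = false  [not B₀.ok]
17. n7.sig = 24  [(if B₀.ok then B₀.sig else B₀.key) + 18]
18. n7.key = 16  [len(B₁.live) + 13]
19. n8.pre = -2  [terminal]
20. n9.ok = "rq"  [terminal]
21. n7.live = "yrq"  ["y" ++ a.ok]
22. n3.live = "mqp"  [if B₀.ok then B₁.live else "z"]
23. n2.cnt = true  [A.off > 6]
24. n1.live = "nw"  ["nw"]
25. n10.ok = false  [S.key == false]
26. n10.sig = 2  [len(B₀.live)]
27. n10.key = 10  [len(B₀.live) + 8]
28. n11.key = "uk"  [terminal]
29. n10.live = "xm"  ["xm"]
30. n12.depth = 23  [terminal]
31. n0.tag = false  [S.key == false]
32. n0.depth = 13  [f.depth - 10]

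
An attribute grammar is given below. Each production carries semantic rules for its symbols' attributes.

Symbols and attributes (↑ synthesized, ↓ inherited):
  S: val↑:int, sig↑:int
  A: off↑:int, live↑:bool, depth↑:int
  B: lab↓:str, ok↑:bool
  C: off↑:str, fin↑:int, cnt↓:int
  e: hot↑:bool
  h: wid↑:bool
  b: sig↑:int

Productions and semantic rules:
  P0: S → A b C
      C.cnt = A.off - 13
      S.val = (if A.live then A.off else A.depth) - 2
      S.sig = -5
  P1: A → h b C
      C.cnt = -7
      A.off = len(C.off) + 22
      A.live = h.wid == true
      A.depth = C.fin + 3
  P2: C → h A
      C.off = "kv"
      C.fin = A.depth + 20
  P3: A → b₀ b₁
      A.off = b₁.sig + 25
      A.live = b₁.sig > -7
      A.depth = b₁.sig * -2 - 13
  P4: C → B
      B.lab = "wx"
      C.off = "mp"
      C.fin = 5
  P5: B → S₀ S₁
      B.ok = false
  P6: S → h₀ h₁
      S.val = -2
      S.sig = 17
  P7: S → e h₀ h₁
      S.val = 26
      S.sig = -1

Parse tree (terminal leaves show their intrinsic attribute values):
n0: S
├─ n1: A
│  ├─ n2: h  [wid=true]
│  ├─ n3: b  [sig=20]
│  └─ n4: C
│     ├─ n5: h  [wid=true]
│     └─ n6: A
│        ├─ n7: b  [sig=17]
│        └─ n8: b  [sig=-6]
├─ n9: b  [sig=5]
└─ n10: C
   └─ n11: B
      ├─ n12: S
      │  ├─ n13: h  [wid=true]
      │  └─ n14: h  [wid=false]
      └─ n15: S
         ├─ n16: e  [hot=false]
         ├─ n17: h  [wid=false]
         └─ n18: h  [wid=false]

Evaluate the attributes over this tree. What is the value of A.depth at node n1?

1. n2.wid = true  [terminal]
2. n3.sig = 20  [terminal]
3. n4.cnt = -7  [-7]
4. n5.wid = true  [terminal]
5. n7.sig = 17  [terminal]
6. n8.sig = -6  [terminal]
7. n6.off = 19  [b₁.sig + 25]
8. n6.live = true  [b₁.sig > -7]
9. n6.depth = -1  [b₁.sig * -2 - 13]
10. n4.off = "kv"  ["kv"]
11. n4.fin = 19  [A.depth + 20]
12. n1.off = 24  [len(C.off) + 22]
13. n1.live = true  [h.wid == true]
14. n1.depth = 22  [C.fin + 3]
15. n9.sig = 5  [terminal]
16. n10.cnt = 11  [A.off - 13]
17. n11.lab = "wx"  ["wx"]
18. n13.wid = true  [terminal]
19. n14.wid = false  [terminal]
20. n12.val = -2  [-2]
21. n12.sig = 17  [17]
22. n16.hot = false  [terminal]
23. n17.wid = false  [terminal]
24. n18.wid = false  [terminal]
25. n15.val = 26  [26]
26. n15.sig = -1  [-1]
27. n11.ok = false  [false]
28. n10.off = "mp"  ["mp"]
29. n10.fin = 5  [5]
30. n0.val = 22  [(if A.live then A.off else A.depth) - 2]
31. n0.sig = -5  [-5]

22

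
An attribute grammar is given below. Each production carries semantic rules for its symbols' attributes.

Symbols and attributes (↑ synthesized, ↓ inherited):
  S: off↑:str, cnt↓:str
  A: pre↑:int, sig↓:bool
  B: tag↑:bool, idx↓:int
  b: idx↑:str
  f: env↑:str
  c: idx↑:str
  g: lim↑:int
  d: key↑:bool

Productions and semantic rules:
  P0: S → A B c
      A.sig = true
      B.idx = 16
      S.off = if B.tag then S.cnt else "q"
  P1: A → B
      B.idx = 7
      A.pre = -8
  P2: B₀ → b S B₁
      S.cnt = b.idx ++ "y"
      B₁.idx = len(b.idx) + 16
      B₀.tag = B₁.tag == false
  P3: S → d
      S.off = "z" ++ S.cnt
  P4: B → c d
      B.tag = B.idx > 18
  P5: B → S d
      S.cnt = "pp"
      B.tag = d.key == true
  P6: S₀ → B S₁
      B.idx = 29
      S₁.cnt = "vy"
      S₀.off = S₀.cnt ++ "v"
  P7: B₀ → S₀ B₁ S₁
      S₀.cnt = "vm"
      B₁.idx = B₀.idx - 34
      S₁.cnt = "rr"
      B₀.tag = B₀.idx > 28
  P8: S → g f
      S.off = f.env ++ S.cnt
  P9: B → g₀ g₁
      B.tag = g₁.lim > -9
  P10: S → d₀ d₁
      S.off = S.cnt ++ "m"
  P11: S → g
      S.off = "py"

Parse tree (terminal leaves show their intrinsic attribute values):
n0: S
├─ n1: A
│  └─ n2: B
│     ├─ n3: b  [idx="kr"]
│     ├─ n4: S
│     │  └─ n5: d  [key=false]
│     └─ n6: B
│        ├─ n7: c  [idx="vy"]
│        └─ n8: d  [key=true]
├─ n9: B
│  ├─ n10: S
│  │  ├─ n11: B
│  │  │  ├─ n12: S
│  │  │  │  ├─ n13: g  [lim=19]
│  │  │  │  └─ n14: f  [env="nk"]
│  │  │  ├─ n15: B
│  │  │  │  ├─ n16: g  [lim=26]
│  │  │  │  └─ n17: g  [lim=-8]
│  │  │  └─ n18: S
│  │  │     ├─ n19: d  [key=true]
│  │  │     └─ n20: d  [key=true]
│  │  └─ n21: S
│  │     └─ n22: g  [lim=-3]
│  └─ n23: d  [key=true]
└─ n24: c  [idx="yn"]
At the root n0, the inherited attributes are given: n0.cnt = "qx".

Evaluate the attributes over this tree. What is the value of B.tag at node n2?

true

1. n0.cnt = "qx"  [given at root]
2. n1.sig = true  [true]
3. n2.idx = 7  [7]
4. n3.idx = "kr"  [terminal]
5. n4.cnt = "kry"  [b.idx ++ "y"]
6. n5.key = false  [terminal]
7. n4.off = "zkry"  ["z" ++ S.cnt]
8. n6.idx = 18  [len(b.idx) + 16]
9. n7.idx = "vy"  [terminal]
10. n8.key = true  [terminal]
11. n6.tag = false  [B.idx > 18]
12. n2.tag = true  [B₁.tag == false]
13. n1.pre = -8  [-8]
14. n9.idx = 16  [16]
15. n10.cnt = "pp"  ["pp"]
16. n11.idx = 29  [29]
17. n12.cnt = "vm"  ["vm"]
18. n13.lim = 19  [terminal]
19. n14.env = "nk"  [terminal]
20. n12.off = "nkvm"  [f.env ++ S.cnt]
21. n15.idx = -5  [B₀.idx - 34]
22. n16.lim = 26  [terminal]
23. n17.lim = -8  [terminal]
24. n15.tag = true  [g₁.lim > -9]
25. n18.cnt = "rr"  ["rr"]
26. n19.key = true  [terminal]
27. n20.key = true  [terminal]
28. n18.off = "rrm"  [S.cnt ++ "m"]
29. n11.tag = true  [B₀.idx > 28]
30. n21.cnt = "vy"  ["vy"]
31. n22.lim = -3  [terminal]
32. n21.off = "py"  ["py"]
33. n10.off = "ppv"  [S₀.cnt ++ "v"]
34. n23.key = true  [terminal]
35. n9.tag = true  [d.key == true]
36. n24.idx = "yn"  [terminal]
37. n0.off = "qx"  [if B.tag then S.cnt else "q"]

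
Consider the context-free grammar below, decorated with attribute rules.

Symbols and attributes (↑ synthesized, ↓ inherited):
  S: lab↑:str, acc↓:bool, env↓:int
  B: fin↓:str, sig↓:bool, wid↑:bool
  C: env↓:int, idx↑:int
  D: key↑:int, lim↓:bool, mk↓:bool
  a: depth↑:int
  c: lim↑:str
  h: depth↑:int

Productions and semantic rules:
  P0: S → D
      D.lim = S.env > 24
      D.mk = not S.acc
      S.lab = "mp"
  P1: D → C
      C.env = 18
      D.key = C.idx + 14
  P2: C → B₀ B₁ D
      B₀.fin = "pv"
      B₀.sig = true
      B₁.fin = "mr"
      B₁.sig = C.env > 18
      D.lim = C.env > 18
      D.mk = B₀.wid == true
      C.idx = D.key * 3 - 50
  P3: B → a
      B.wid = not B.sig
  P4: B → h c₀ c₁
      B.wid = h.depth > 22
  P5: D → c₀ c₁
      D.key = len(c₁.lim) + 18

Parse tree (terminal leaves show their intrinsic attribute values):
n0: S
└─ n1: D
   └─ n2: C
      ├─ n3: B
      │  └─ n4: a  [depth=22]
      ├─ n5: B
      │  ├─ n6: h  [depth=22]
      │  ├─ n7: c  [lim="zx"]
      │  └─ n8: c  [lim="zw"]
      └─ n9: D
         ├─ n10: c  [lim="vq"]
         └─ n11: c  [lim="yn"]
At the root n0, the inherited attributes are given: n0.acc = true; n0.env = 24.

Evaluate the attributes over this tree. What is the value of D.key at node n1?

24

1. n0.acc = true  [given at root]
2. n0.env = 24  [given at root]
3. n1.lim = false  [S.env > 24]
4. n1.mk = false  [not S.acc]
5. n2.env = 18  [18]
6. n3.fin = "pv"  ["pv"]
7. n3.sig = true  [true]
8. n4.depth = 22  [terminal]
9. n3.wid = false  [not B.sig]
10. n5.fin = "mr"  ["mr"]
11. n5.sig = false  [C.env > 18]
12. n6.depth = 22  [terminal]
13. n7.lim = "zx"  [terminal]
14. n8.lim = "zw"  [terminal]
15. n5.wid = false  [h.depth > 22]
16. n9.lim = false  [C.env > 18]
17. n9.mk = false  [B₀.wid == true]
18. n10.lim = "vq"  [terminal]
19. n11.lim = "yn"  [terminal]
20. n9.key = 20  [len(c₁.lim) + 18]
21. n2.idx = 10  [D.key * 3 - 50]
22. n1.key = 24  [C.idx + 14]
23. n0.lab = "mp"  ["mp"]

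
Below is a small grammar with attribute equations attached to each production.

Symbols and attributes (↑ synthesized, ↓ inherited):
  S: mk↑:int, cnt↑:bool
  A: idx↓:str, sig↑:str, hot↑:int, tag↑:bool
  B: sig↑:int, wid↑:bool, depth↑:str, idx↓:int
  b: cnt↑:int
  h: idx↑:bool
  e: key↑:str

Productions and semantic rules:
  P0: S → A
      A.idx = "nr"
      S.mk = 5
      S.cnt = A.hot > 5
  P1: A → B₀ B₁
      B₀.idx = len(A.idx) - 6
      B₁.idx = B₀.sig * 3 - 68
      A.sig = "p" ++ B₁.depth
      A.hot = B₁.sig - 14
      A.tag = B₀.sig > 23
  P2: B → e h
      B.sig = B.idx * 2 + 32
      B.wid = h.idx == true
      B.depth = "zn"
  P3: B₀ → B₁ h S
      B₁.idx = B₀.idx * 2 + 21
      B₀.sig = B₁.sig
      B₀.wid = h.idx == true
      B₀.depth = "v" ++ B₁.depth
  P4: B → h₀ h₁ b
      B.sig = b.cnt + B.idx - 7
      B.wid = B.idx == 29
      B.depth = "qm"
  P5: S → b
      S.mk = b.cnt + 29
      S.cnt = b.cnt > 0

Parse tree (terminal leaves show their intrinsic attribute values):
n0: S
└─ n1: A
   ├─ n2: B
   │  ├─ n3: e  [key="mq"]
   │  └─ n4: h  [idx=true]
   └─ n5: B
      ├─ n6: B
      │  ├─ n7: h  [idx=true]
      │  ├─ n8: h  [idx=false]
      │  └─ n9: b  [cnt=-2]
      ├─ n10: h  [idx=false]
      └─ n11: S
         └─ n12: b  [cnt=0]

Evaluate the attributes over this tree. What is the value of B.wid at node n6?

1. n1.idx = "nr"  ["nr"]
2. n2.idx = -4  [len(A.idx) - 6]
3. n3.key = "mq"  [terminal]
4. n4.idx = true  [terminal]
5. n2.sig = 24  [B.idx * 2 + 32]
6. n2.wid = true  [h.idx == true]
7. n2.depth = "zn"  ["zn"]
8. n5.idx = 4  [B₀.sig * 3 - 68]
9. n6.idx = 29  [B₀.idx * 2 + 21]
10. n7.idx = true  [terminal]
11. n8.idx = false  [terminal]
12. n9.cnt = -2  [terminal]
13. n6.sig = 20  [b.cnt + B.idx - 7]
14. n6.wid = true  [B.idx == 29]
15. n6.depth = "qm"  ["qm"]
16. n10.idx = false  [terminal]
17. n12.cnt = 0  [terminal]
18. n11.mk = 29  [b.cnt + 29]
19. n11.cnt = false  [b.cnt > 0]
20. n5.sig = 20  [B₁.sig]
21. n5.wid = false  [h.idx == true]
22. n5.depth = "vqm"  ["v" ++ B₁.depth]
23. n1.sig = "pvqm"  ["p" ++ B₁.depth]
24. n1.hot = 6  [B₁.sig - 14]
25. n1.tag = true  [B₀.sig > 23]
26. n0.mk = 5  [5]
27. n0.cnt = true  [A.hot > 5]

true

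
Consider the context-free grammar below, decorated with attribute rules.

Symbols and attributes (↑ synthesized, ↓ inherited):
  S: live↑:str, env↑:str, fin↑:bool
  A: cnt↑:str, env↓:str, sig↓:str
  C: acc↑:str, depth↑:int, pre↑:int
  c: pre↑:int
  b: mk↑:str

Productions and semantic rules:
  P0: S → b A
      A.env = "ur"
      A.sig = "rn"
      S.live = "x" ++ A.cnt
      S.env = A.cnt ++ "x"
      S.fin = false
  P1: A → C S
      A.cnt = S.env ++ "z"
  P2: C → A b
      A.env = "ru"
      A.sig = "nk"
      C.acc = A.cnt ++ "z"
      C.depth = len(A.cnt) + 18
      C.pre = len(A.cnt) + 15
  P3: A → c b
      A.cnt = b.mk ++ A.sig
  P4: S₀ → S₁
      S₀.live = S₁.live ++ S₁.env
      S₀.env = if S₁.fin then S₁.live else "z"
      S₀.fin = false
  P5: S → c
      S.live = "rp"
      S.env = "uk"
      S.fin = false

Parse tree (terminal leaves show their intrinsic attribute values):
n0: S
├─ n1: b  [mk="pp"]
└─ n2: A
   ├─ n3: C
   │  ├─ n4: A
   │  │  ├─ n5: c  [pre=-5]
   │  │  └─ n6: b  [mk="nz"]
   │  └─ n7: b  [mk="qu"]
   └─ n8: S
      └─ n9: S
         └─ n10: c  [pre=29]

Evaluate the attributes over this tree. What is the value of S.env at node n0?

"zzx"

1. n1.mk = "pp"  [terminal]
2. n2.env = "ur"  ["ur"]
3. n2.sig = "rn"  ["rn"]
4. n4.env = "ru"  ["ru"]
5. n4.sig = "nk"  ["nk"]
6. n5.pre = -5  [terminal]
7. n6.mk = "nz"  [terminal]
8. n4.cnt = "nznk"  [b.mk ++ A.sig]
9. n7.mk = "qu"  [terminal]
10. n3.acc = "nznkz"  [A.cnt ++ "z"]
11. n3.depth = 22  [len(A.cnt) + 18]
12. n3.pre = 19  [len(A.cnt) + 15]
13. n10.pre = 29  [terminal]
14. n9.live = "rp"  ["rp"]
15. n9.env = "uk"  ["uk"]
16. n9.fin = false  [false]
17. n8.live = "rpuk"  [S₁.live ++ S₁.env]
18. n8.env = "z"  [if S₁.fin then S₁.live else "z"]
19. n8.fin = false  [false]
20. n2.cnt = "zz"  [S.env ++ "z"]
21. n0.live = "xzz"  ["x" ++ A.cnt]
22. n0.env = "zzx"  [A.cnt ++ "x"]
23. n0.fin = false  [false]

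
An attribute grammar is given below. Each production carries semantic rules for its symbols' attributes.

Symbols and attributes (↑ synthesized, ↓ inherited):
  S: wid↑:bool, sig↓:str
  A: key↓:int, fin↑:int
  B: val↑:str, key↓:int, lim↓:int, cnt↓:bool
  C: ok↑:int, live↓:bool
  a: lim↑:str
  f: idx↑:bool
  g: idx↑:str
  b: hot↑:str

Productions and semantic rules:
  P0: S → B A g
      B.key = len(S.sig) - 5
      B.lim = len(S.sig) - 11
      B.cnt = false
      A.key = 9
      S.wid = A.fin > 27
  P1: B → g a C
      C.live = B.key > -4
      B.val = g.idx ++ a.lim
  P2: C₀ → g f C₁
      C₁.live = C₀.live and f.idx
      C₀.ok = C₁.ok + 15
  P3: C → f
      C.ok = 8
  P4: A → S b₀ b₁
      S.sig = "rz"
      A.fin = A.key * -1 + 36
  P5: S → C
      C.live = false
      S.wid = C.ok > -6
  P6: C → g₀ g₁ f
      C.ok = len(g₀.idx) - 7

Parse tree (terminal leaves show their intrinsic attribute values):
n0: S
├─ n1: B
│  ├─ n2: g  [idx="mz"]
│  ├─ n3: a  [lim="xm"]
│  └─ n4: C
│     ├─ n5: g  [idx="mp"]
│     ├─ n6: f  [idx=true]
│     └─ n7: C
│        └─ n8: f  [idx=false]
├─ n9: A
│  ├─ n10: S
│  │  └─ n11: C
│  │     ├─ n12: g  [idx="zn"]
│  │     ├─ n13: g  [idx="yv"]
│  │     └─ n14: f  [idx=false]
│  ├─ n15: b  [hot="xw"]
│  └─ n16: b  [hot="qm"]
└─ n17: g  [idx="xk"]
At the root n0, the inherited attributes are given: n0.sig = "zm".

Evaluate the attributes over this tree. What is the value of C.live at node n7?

true

1. n0.sig = "zm"  [given at root]
2. n1.key = -3  [len(S.sig) - 5]
3. n1.lim = -9  [len(S.sig) - 11]
4. n1.cnt = false  [false]
5. n2.idx = "mz"  [terminal]
6. n3.lim = "xm"  [terminal]
7. n4.live = true  [B.key > -4]
8. n5.idx = "mp"  [terminal]
9. n6.idx = true  [terminal]
10. n7.live = true  [C₀.live and f.idx]
11. n8.idx = false  [terminal]
12. n7.ok = 8  [8]
13. n4.ok = 23  [C₁.ok + 15]
14. n1.val = "mzxm"  [g.idx ++ a.lim]
15. n9.key = 9  [9]
16. n10.sig = "rz"  ["rz"]
17. n11.live = false  [false]
18. n12.idx = "zn"  [terminal]
19. n13.idx = "yv"  [terminal]
20. n14.idx = false  [terminal]
21. n11.ok = -5  [len(g₀.idx) - 7]
22. n10.wid = true  [C.ok > -6]
23. n15.hot = "xw"  [terminal]
24. n16.hot = "qm"  [terminal]
25. n9.fin = 27  [A.key * -1 + 36]
26. n17.idx = "xk"  [terminal]
27. n0.wid = false  [A.fin > 27]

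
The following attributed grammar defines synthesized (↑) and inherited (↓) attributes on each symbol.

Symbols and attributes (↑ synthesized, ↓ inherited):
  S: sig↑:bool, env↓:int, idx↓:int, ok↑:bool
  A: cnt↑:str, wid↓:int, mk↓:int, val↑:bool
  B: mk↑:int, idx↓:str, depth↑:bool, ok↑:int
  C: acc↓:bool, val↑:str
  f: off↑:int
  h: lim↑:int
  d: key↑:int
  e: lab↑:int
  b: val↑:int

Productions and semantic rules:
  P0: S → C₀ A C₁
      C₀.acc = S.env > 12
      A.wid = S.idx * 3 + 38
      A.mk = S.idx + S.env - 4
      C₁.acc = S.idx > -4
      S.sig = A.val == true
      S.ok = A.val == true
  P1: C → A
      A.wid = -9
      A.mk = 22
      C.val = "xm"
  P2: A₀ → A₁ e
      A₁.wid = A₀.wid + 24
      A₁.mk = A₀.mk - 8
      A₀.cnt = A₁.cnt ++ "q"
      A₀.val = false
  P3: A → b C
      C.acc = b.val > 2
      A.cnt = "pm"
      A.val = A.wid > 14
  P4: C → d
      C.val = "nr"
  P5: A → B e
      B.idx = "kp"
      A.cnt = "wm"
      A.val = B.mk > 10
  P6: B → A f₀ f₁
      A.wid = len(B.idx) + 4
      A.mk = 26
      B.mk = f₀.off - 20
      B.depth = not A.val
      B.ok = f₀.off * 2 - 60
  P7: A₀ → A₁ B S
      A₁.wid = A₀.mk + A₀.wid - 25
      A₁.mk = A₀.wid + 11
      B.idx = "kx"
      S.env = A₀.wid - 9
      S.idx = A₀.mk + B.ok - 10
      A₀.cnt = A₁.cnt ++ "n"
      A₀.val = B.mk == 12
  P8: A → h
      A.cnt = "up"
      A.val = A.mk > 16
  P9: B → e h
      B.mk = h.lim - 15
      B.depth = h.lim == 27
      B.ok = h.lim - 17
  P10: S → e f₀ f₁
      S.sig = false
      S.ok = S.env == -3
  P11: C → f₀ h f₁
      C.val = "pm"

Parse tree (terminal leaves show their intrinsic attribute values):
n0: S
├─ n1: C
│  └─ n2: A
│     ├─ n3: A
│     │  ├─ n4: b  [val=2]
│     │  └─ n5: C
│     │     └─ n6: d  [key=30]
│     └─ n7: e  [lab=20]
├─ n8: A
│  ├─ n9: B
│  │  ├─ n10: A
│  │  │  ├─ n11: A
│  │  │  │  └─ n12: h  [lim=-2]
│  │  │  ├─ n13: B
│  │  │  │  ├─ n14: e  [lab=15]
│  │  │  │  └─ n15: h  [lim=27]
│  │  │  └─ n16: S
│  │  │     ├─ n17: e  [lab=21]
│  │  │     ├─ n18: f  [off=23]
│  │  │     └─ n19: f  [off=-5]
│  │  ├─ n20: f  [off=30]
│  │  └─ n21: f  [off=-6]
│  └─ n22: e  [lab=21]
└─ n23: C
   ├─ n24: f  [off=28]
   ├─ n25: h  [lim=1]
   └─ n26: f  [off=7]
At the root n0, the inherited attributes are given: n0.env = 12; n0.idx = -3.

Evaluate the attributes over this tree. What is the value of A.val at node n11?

1. n0.env = 12  [given at root]
2. n0.idx = -3  [given at root]
3. n1.acc = false  [S.env > 12]
4. n2.wid = -9  [-9]
5. n2.mk = 22  [22]
6. n3.wid = 15  [A₀.wid + 24]
7. n3.mk = 14  [A₀.mk - 8]
8. n4.val = 2  [terminal]
9. n5.acc = false  [b.val > 2]
10. n6.key = 30  [terminal]
11. n5.val = "nr"  ["nr"]
12. n3.cnt = "pm"  ["pm"]
13. n3.val = true  [A.wid > 14]
14. n7.lab = 20  [terminal]
15. n2.cnt = "pmq"  [A₁.cnt ++ "q"]
16. n2.val = false  [false]
17. n1.val = "xm"  ["xm"]
18. n8.wid = 29  [S.idx * 3 + 38]
19. n8.mk = 5  [S.idx + S.env - 4]
20. n9.idx = "kp"  ["kp"]
21. n10.wid = 6  [len(B.idx) + 4]
22. n10.mk = 26  [26]
23. n11.wid = 7  [A₀.mk + A₀.wid - 25]
24. n11.mk = 17  [A₀.wid + 11]
25. n12.lim = -2  [terminal]
26. n11.cnt = "up"  ["up"]
27. n11.val = true  [A.mk > 16]
28. n13.idx = "kx"  ["kx"]
29. n14.lab = 15  [terminal]
30. n15.lim = 27  [terminal]
31. n13.mk = 12  [h.lim - 15]
32. n13.depth = true  [h.lim == 27]
33. n13.ok = 10  [h.lim - 17]
34. n16.env = -3  [A₀.wid - 9]
35. n16.idx = 26  [A₀.mk + B.ok - 10]
36. n17.lab = 21  [terminal]
37. n18.off = 23  [terminal]
38. n19.off = -5  [terminal]
39. n16.sig = false  [false]
40. n16.ok = true  [S.env == -3]
41. n10.cnt = "upn"  [A₁.cnt ++ "n"]
42. n10.val = true  [B.mk == 12]
43. n20.off = 30  [terminal]
44. n21.off = -6  [terminal]
45. n9.mk = 10  [f₀.off - 20]
46. n9.depth = false  [not A.val]
47. n9.ok = 0  [f₀.off * 2 - 60]
48. n22.lab = 21  [terminal]
49. n8.cnt = "wm"  ["wm"]
50. n8.val = false  [B.mk > 10]
51. n23.acc = true  [S.idx > -4]
52. n24.off = 28  [terminal]
53. n25.lim = 1  [terminal]
54. n26.off = 7  [terminal]
55. n23.val = "pm"  ["pm"]
56. n0.sig = false  [A.val == true]
57. n0.ok = false  [A.val == true]

true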